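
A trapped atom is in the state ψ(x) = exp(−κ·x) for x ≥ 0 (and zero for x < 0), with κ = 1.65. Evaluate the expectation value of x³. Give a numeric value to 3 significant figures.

⟨x³⟩ = ∫ x³·|ψ|² dx / ∫|ψ|² dx (integrals over the domain).
Every integrand reduces to terms xʲ·e^(−2κx) on [0, ∞); use ∫₀^∞ xʲ·e^(−2κx) dx = j!/(2κ)^(j+1).
State is unnormalized: ∫|ψ|² dx = 0.30303, and ∫ψ*·x³·ψ dx = 0.050594, so ⟨x³⟩ = 0.050594 / 0.30303.
⟨x³⟩ = 0.16696.

0.167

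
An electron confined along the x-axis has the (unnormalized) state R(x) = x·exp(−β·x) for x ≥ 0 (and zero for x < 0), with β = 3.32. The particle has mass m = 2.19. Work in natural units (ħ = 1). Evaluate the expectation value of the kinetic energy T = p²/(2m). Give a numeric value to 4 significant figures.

T = −(ħ²/2m) d²/dx², so ⟨T⟩ = −(ħ²/2m) ∫ R*·R'' dx / ∫|R|² dx; with m = 2.19.
Differentiate x·exp(−β·x) with the product rule; every integrand then reduces to terms xʲ·e^(−2βx) on [0, ∞), with ∫₀^∞ xʲ·e^(−2βx) dx = j!/(2β)^(j+1).
State is unnormalized: ∫|R|² dx = 0.0068317, and ∫R*·(−ħ²/2m · R'') dx = 0.017192, so ⟨T⟩ = 0.017192 / 0.0068317.
⟨T⟩ = 2.5165.

2.517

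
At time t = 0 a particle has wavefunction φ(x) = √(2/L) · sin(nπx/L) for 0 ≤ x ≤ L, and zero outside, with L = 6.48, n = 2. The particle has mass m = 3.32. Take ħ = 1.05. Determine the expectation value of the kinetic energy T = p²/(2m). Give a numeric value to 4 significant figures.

T = −(ħ²/2m) d²/dx², so ⟨T⟩ = −(ħ²/2m) ∫ φ*·φ'' dx; with m = 3.32.
d/dx sin(nπx/L) = (nπ/L)·cos(nπx/L) and d²/dx² sin(nπx/L) = −(nπ/L)²·sin(nπx/L); on 0 ≤ x ≤ L, ∫sin²(nπx/L) dx = L/2 and ∫sin(nπx/L)·cos(nπx/L) dx = 0.
⟨T⟩ = 0.15611.

0.1561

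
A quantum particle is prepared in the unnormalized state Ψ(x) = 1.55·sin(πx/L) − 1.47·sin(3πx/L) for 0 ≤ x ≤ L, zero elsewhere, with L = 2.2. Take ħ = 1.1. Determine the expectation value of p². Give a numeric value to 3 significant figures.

11.8

p² Ψ = −ħ² d²Ψ/dx²; ⟨p²⟩ = −ħ² ∫ Ψ*·Ψ'' dx / ∫|Ψ|² dx.
d²/dx² sin(jπx/L) = −(jπ/L)²·sin(jπx/L); on 0 ≤ x ≤ L, ∫sin²(jπx/L) dx = L/2 and ∫sin(jπx/L)·sin(lπx/L) dx = 0 for j ≠ l, so only diagonal terms survive in ∫|Ψ|² and ∫Ψ·Ψ″; ∫Ψ·Ψ′ dx = [Ψ²/2] between the walls = 0.
State is unnormalized: ∫|Ψ|² dx = 5.0197, and ∫Ψ*·(−ħ² Ψ'') dx = 59.306, so ⟨p²⟩ = 59.306 / 5.0197.
⟨p²⟩ = 11.814.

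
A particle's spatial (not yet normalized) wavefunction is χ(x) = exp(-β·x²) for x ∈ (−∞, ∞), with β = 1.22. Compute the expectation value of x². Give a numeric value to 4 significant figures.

0.2049

⟨x²⟩ = ∫ x²·|χ|² dx / ∫|χ|² dx (integrals over the domain).
Gaussian moments: ∫x^(2j)·e^(−2βx²) dx = (2j−1)!!/(4β)^j · √(π/(2β)), odd powers integrate to 0; here √(π/(2β)) = 1.1347.
State is unnormalized: ∫|χ|² dx = 1.1347, and ∫χ*·x²·χ dx = 0.23252, so ⟨x²⟩ = 0.23252 / 1.1347.
⟨x²⟩ = 0.20492.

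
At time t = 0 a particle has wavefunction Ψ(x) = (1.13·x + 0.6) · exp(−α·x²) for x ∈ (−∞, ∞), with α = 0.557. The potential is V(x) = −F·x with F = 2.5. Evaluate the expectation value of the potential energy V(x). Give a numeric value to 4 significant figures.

⟨V⟩ = ∫ V(x)·|Ψ|² dx / ∫|Ψ|² dx.
Expand each integrand as polynomial × e^(−2αx²) and use ∫x^(2j)·e^(−2αx²) dx = (2j−1)!!/(4α)^j · √(π/(2α)), odd powers → 0; here √(π/(2α)) = 1.6793.
State is unnormalized: ∫|Ψ|² dx = 1.5670, and ∫Ψ*·V(x)·Ψ dx = -2.5552, so ⟨V⟩ = -2.5552 / 1.5670.
⟨V⟩ = -1.6306.

-1.631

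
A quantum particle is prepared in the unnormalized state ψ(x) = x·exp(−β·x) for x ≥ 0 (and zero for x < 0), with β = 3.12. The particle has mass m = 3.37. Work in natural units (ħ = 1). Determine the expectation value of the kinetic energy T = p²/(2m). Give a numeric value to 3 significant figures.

T = −(ħ²/2m) d²/dx², so ⟨T⟩ = −(ħ²/2m) ∫ ψ*·ψ'' dx / ∫|ψ|² dx; with m = 3.37.
Differentiate x·exp(−β·x) with the product rule; every integrand then reduces to terms xʲ·e^(−2βx) on [0, ∞), with ∫₀^∞ xʲ·e^(−2βx) dx = j!/(2β)^(j+1).
State is unnormalized: ∫|ψ|² dx = 0.0082314, and ∫ψ*·(−ħ²/2m · ψ'') dx = 0.011888, so ⟨T⟩ = 0.011888 / 0.0082314.
⟨T⟩ = 1.4443.

1.44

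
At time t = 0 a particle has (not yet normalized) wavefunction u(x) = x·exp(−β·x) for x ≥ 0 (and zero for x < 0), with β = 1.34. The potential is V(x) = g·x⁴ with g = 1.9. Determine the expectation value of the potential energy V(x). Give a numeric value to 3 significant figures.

⟨V⟩ = ∫ V(x)·|u|² dx / ∫|u|² dx.
Every integrand reduces to terms xʲ·e^(−2βx) on [0, ∞); use ∫₀^∞ xʲ·e^(−2βx) dx = j!/(2β)^(j+1).
State is unnormalized: ∫|u|² dx = 0.10390, and ∫u*·V(x)·u dx = 1.3777, so ⟨V⟩ = 1.3777 / 0.10390.
⟨V⟩ = 13.259.

13.3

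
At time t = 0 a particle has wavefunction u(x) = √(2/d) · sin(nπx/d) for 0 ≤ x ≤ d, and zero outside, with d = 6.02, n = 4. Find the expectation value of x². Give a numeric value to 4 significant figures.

11.97

⟨x²⟩ = ∫ x²·|u|² dx (integrals over the domain).
With sin²θ = (1 − cos2θ)/2 on 0 ≤ x ≤ d: ∫sin²(nπx/d) dx = d/2, ∫x·sin²(nπx/d) dx = d²/4, ∫x²·sin²(nπx/d) dx = d³·(1/6 − 1/(4n²π²)); higher powers xᵏ the same way, integrating xᵏ·cos(2nπx/d) by parts.
⟨x²⟩ = 11.965.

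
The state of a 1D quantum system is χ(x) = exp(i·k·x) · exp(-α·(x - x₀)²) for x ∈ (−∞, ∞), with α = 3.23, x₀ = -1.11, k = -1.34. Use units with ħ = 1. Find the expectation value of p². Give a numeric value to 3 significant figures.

p² χ = −ħ² d²χ/dx²; ⟨p²⟩ = −ħ² ∫ χ*·χ'' dx / ∫|χ|² dx.
Gaussian moments (u = x − x₀): ∫u^(2j)·e^(−2αu²) du = (2j−1)!!/(4α)^j · √(π/(2α)), odd powers integrate to 0; here √(π/(2α)) = 0.69736. Derivatives: χ′ = (ik − 2αu)·χ, χ″ = ((ik − 2αu)² − 2α)·χ; the odd-in-u pieces drop out.
State is unnormalized: ∫|χ|² dx = 0.69736, and ∫χ*·(−ħ² χ'') dx = 3.5047, so ⟨p²⟩ = 3.5047 / 0.69736.
⟨p²⟩ = 5.0256.

5.03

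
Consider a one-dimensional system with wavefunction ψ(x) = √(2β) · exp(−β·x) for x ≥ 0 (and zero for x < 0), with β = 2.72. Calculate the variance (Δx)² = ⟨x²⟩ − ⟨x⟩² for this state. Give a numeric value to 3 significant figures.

Compute ⟨x⟩ and ⟨x²⟩ separately, then (Δx)² = ⟨x²⟩ − ⟨x⟩².
Every integrand reduces to terms xʲ·e^(−2βx) on [0, ∞); use ∫₀^∞ xʲ·e^(−2βx) dx = j!/(2β)^(j+1).
⟨x⟩ = 0.18382 and ⟨x²⟩ = 0.067582.
(Δx)² = 0.067582 − (0.18382)² = 0.033791.

0.0338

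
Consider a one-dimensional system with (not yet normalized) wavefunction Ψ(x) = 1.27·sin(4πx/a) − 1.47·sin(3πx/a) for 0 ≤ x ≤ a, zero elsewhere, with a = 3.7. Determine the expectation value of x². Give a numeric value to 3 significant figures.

7.19

⟨x²⟩ = ∫ x²·|Ψ|² dx / ∫|Ψ|² dx (integrals over the domain).
On 0 ≤ x ≤ a (j ≠ l): ∫sin²(jπx/a) dx = a/2, ∫sin(jπx/a)·sin(lπx/a) dx = 0; diagonal moments ∫x·sin²(jπx/a) dx = a²/4, ∫x²·sin²(jπx/a) dx = a³·(1/6 − 1/(4j²π²)); cross terms ∫x·sin(jπx/a)·sin(lπx/a) dx = 0 for j + l even and −4jla²/(π²(j² − l²)²) for j + l odd, ∫x²·sin(jπx/a)·sin(lπx/a) dx = (−1)^(j+l)·4jla³/(π²(j² − l²)²); higher powers the same way via product-to-sum and parts.
State is unnormalized: ∫|Ψ|² dx = 6.9815, and ∫Ψ*·x²·Ψ dx = 50.193, so ⟨x²⟩ = 50.193 / 6.9815.
⟨x²⟩ = 7.1894.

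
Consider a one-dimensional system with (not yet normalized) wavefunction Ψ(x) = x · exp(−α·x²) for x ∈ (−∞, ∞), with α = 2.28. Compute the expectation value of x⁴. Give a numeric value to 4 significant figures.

⟨x⁴⟩ = ∫ x⁴·|Ψ|² dx / ∫|Ψ|² dx (integrals over the domain).
Expand each integrand as polynomial × e^(−2αx²) and use ∫x^(2j)·e^(−2αx²) dx = (2j−1)!!/(4α)^j · √(π/(2α)), odd powers → 0; here √(π/(2α)) = 0.83003.
State is unnormalized: ∫|Ψ|² dx = 0.091012, and ∫Ψ*·x⁴·Ψ dx = 0.016413, so ⟨x⁴⟩ = 0.016413 / 0.091012.
⟨x⁴⟩ = 0.18034.

0.1803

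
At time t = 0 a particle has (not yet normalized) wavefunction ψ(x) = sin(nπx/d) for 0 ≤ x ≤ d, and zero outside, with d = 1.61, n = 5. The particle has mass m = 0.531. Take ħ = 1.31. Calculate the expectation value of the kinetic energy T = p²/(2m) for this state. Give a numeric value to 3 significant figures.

154.

T = −(ħ²/2m) d²/dx², so ⟨T⟩ = −(ħ²/2m) ∫ ψ*·ψ'' dx / ∫|ψ|² dx; with m = 0.531.
d/dx sin(nπx/d) = (nπ/d)·cos(nπx/d) and d²/dx² sin(nπx/d) = −(nπ/d)²·sin(nπx/d); on 0 ≤ x ≤ d, ∫sin²(nπx/d) dx = d/2 and ∫sin(nπx/d)·cos(nπx/d) dx = 0.
State is unnormalized: ∫|ψ|² dx = 0.80500, and ∫ψ*·(−ħ²/2m · ψ'') dx = 123.82, so ⟨T⟩ = 123.82 / 0.80500.
⟨T⟩ = 153.82.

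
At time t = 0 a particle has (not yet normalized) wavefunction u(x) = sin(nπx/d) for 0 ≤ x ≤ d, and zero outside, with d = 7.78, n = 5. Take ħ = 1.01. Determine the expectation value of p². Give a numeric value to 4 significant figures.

p² u = −ħ² d²u/dx²; ⟨p²⟩ = −ħ² ∫ u*·u'' dx / ∫|u|² dx.
d/dx sin(nπx/d) = (nπ/d)·cos(nπx/d) and d²/dx² sin(nπx/d) = −(nπ/d)²·sin(nπx/d); on 0 ≤ x ≤ d, ∫sin²(nπx/d) dx = d/2 and ∫sin(nπx/d)·cos(nπx/d) dx = 0.
State is unnormalized: ∫|u|² dx = 3.8900, and ∫u*·(−ħ² u'') dx = 16.176, so ⟨p²⟩ = 16.176 / 3.8900.
⟨p²⟩ = 4.1584.

4.158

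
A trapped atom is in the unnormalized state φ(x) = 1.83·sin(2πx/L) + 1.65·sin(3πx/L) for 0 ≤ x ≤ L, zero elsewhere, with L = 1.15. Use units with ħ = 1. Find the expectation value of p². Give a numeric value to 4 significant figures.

p² φ = −ħ² d²φ/dx²; ⟨p²⟩ = −ħ² ∫ φ*·φ'' dx / ∫|φ|² dx.
d²/dx² sin(jπx/L) = −(jπ/L)²·sin(jπx/L); on 0 ≤ x ≤ L, ∫sin²(jπx/L) dx = L/2 and ∫sin(jπx/L)·sin(lπx/L) dx = 0 for j ≠ l, so only diagonal terms survive in ∫|φ|² and ∫φ·φ″; ∫φ·φ′ dx = [φ²/2] between the walls = 0.
State is unnormalized: ∫|φ|² dx = 3.4911, and ∫φ*·(−ħ² φ'') dx = 162.63, so ⟨p²⟩ = 162.63 / 3.4911.
⟨p²⟩ = 46.584.

46.58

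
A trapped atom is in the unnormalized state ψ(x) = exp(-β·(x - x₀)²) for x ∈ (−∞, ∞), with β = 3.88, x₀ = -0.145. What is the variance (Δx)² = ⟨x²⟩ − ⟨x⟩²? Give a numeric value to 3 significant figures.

Compute ⟨x⟩ and ⟨x²⟩ separately, then (Δx)² = ⟨x²⟩ − ⟨x⟩².
Gaussian moments (u = x − x₀): ∫u^(2j)·e^(−2βu²) du = (2j−1)!!/(4β)^j · √(π/(2β)), odd powers integrate to 0; here √(π/(2β)) = 0.63627.
Normalization: ∫|ψ|² dx = 0.63627.
⟨x⟩ = -0.14500 and ⟨x²⟩ = 0.085458.
(Δx)² = 0.085458 − (-0.14500)² = 0.064433.

0.0644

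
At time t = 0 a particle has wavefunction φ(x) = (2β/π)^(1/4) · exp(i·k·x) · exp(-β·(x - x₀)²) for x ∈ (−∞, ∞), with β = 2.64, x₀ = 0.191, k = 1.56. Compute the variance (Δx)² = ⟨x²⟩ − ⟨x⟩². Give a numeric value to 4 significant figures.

Compute ⟨x⟩ and ⟨x²⟩ separately, then (Δx)² = ⟨x²⟩ − ⟨x⟩².
Gaussian moments (u = x − x₀): ∫u^(2j)·e^(−2βu²) du = (2j−1)!!/(4β)^j · √(π/(2β)), odd powers integrate to 0; here √(π/(2β)) = 0.77136.
⟨x⟩ = 0.19100 and ⟨x²⟩ = 0.13118.
(Δx)² = 0.13118 − (0.19100)² = 0.094697.

0.09470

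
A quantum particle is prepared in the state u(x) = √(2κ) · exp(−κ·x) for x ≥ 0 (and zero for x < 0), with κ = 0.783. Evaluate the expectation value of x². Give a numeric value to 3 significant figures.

0.816

⟨x²⟩ = ∫ x²·|u|² dx (integrals over the domain).
Every integrand reduces to terms xʲ·e^(−2κx) on [0, ∞); use ∫₀^∞ xʲ·e^(−2κx) dx = j!/(2κ)^(j+1).
⟨x²⟩ = 0.81554.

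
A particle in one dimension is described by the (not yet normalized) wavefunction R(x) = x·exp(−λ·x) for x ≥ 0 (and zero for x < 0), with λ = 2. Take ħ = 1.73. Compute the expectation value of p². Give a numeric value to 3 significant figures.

p² R = −ħ² d²R/dx²; ⟨p²⟩ = −ħ² ∫ R*·R'' dx / ∫|R|² dx.
Differentiate x·exp(−λ·x) with the product rule; every integrand then reduces to terms xʲ·e^(−2λx) on [0, ∞), with ∫₀^∞ xʲ·e^(−2λx) dx = j!/(2λ)^(j+1).
State is unnormalized: ∫|R|² dx = 0.031250, and ∫R*·(−ħ² R'') dx = 0.37411, so ⟨p²⟩ = 0.37411 / 0.031250.
⟨p²⟩ = 11.972.

12.0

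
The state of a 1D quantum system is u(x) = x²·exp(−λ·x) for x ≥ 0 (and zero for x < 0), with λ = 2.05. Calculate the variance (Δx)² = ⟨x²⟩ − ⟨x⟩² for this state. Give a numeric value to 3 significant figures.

0.297

Compute ⟨x⟩ and ⟨x²⟩ separately, then (Δx)² = ⟨x²⟩ − ⟨x⟩².
Every integrand reduces to terms xʲ·e^(−2λx) on [0, ∞); use ∫₀^∞ xʲ·e^(−2λx) dx = j!/(2λ)^(j+1).
Normalization: ∫|u|² dx = 0.020715.
⟨x⟩ = 1.2195 and ⟨x²⟩ = 1.7847.
(Δx)² = 1.7847 − (1.2195)² = 0.29744.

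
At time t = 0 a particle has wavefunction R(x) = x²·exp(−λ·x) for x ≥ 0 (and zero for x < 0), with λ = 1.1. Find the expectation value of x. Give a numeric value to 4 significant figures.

⟨x⟩ = ∫ x·|R|² dx / ∫|R|² dx (integrals over the domain).
Every integrand reduces to terms xʲ·e^(−2λx) on [0, ∞); use ∫₀^∞ xʲ·e^(−2λx) dx = j!/(2λ)^(j+1).
State is unnormalized: ∫|R|² dx = 0.46569, and ∫R*·x·R dx = 1.0584, so ⟨x⟩ = 1.0584 / 0.46569.
⟨x⟩ = 2.2727.

2.273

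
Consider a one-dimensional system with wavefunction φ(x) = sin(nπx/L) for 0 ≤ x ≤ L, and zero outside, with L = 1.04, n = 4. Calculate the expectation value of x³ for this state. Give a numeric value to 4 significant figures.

0.2759

⟨x³⟩ = ∫ x³·|φ|² dx / ∫|φ|² dx (integrals over the domain).
With sin²θ = (1 − cos2θ)/2 on 0 ≤ x ≤ L: ∫sin²(nπx/L) dx = L/2, ∫x·sin²(nπx/L) dx = L²/4, ∫x²·sin²(nπx/L) dx = L³·(1/6 − 1/(4n²π²)); higher powers xᵏ the same way, integrating xᵏ·cos(2nπx/L) by parts.
State is unnormalized: ∫|φ|² dx = 0.52000, and ∫φ*·x³·φ dx = 0.14345, so ⟨x³⟩ = 0.14345 / 0.52000.
⟨x³⟩ = 0.27587.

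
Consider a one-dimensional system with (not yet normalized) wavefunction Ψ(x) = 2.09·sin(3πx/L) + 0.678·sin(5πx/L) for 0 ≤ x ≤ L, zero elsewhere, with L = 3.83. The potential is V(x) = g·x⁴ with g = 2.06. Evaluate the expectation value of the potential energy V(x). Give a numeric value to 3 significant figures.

⟨V⟩ = ∫ V(x)·|Ψ|² dx / ∫|Ψ|² dx.
On 0 ≤ x ≤ L (j ≠ l): ∫sin²(jπx/L) dx = L/2, ∫sin(jπx/L)·sin(lπx/L) dx = 0; diagonal moments ∫x·sin²(jπx/L) dx = L²/4, ∫x²·sin²(jπx/L) dx = L³·(1/6 − 1/(4j²π²)); cross terms ∫x·sin(jπx/L)·sin(lπx/L) dx = 0 for j + l even and −4jlL²/(π²(j² − l²)²) for j + l odd, ∫x²·sin(jπx/L)·sin(lπx/L) dx = (−1)^(j+l)·4jlL³/(π²(j² − l²)²); higher powers the same way via product-to-sum and parts.
State is unnormalized: ∫|Ψ|² dx = 9.2452, and ∫Ψ*·V(x)·Ψ dx = 968.62, so ⟨V⟩ = 968.62 / 9.2452.
⟨V⟩ = 104.77.

105.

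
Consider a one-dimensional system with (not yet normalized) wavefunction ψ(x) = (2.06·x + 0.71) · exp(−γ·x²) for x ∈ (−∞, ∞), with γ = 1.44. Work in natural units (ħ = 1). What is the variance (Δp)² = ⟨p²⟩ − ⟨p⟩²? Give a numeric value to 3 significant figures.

Compute ⟨p⟩ and ⟨p²⟩ separately; (Δp)² = ⟨p²⟩ − ⟨p⟩².
Expand each integrand as polynomial × e^(−2γx²) and use ∫x^(2j)·e^(−2γx²) dx = (2j−1)!!/(4γ)^j · √(π/(2γ)), odd powers → 0; here √(π/(2γ)) = 1.0444. Differentiate with the product rule, d/dx e^(−γx²) = −2γx·e^(−γx²).
Normalization: ∫|ψ|² dx = 1.2960.
⟨p⟩ = 0.0000 and ⟨p²⟩ = 3.1500.
(Δp)² = 3.1500 − (0.0000)² = 3.1500.

3.15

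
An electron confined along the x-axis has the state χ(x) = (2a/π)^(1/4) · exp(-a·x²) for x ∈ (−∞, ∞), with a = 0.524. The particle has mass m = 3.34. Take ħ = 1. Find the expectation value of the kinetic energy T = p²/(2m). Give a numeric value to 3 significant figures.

0.0784

T = −(ħ²/2m) d²/dx², so ⟨T⟩ = −(ħ²/2m) ∫ χ*·χ'' dx; with m = 3.34.
Gaussian moments: ∫x^(2j)·e^(−2ax²) dx = (2j−1)!!/(4a)^j · √(π/(2a)), odd powers integrate to 0; here √(π/(2a)) = 1.7314. Derivatives: d/dx e^(−ax²) = −2ax·e^(−ax²), d²/dx² e^(−ax²) = (4a²x² − 2a)·e^(−ax²).
⟨T⟩ = 0.078443.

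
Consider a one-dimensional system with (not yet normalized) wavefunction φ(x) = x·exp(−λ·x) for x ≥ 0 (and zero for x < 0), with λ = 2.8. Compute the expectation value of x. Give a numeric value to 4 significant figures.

⟨x⟩ = ∫ x·|φ|² dx / ∫|φ|² dx (integrals over the domain).
Every integrand reduces to terms xʲ·e^(−2λx) on [0, ∞); use ∫₀^∞ xʲ·e^(−2λx) dx = j!/(2λ)^(j+1).
State is unnormalized: ∫|φ|² dx = 0.011388, and ∫φ*·x·φ dx = 0.0061010, so ⟨x⟩ = 0.0061010 / 0.011388.
⟨x⟩ = 0.53571.

0.5357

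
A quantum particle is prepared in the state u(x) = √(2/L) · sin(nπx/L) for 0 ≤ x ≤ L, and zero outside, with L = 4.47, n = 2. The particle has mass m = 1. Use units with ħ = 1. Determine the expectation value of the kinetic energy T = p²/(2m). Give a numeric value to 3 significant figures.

0.988

T = −(ħ²/2m) d²/dx², so ⟨T⟩ = −(ħ²/2m) ∫ u*·u'' dx; with m = 1.
d/dx sin(nπx/L) = (nπ/L)·cos(nπx/L) and d²/dx² sin(nπx/L) = −(nπ/L)²·sin(nπx/L); on 0 ≤ x ≤ L, ∫sin²(nπx/L) dx = L/2 and ∫sin(nπx/L)·cos(nπx/L) dx = 0.
⟨T⟩ = 0.98790.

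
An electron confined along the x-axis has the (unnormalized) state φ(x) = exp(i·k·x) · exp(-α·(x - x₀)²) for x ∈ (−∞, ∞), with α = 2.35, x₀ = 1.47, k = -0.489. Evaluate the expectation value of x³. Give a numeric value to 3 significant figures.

⟨x³⟩ = ∫ x³·|φ|² dx / ∫|φ|² dx (integrals over the domain).
Gaussian moments (u = x − x₀): ∫u^(2j)·e^(−2αu²) du = (2j−1)!!/(4α)^j · √(π/(2α)), odd powers integrate to 0; here √(π/(2α)) = 0.81757.
State is unnormalized: ∫|φ|² dx = 0.81757, and ∫φ*·x³·φ dx = 2.9806, so ⟨x³⟩ = 2.9806 / 0.81757.
⟨x³⟩ = 3.6457.

3.65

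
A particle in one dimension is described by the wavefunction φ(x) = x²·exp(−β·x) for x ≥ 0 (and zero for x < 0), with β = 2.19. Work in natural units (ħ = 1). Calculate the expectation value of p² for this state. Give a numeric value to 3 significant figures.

p² φ = −ħ² d²φ/dx²; ⟨p²⟩ = −ħ² ∫ φ*·φ'' dx / ∫|φ|² dx.
Differentiate x²·exp(−β·x) with the product rule; every integrand then reduces to terms xʲ·e^(−2βx) on [0, ∞), with ∫₀^∞ xʲ·e^(−2βx) dx = j!/(2β)^(j+1).
State is unnormalized: ∫|φ|² dx = 0.014888, and ∫φ*·(−ħ² φ'') dx = 0.023802, so ⟨p²⟩ = 0.023802 / 0.014888.
⟨p²⟩ = 1.5987.

1.60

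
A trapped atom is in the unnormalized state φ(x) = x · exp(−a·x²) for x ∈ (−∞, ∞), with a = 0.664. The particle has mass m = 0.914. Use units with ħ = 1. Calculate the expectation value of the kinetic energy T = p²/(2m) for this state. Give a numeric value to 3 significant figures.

1.09

T = −(ħ²/2m) d²/dx², so ⟨T⟩ = −(ħ²/2m) ∫ φ*·φ'' dx / ∫|φ|² dx; with m = 0.914.
Expand each integrand as polynomial × e^(−2ax²) and use ∫x^(2j)·e^(−2ax²) dx = (2j−1)!!/(4a)^j · √(π/(2a)), odd powers → 0; here √(π/(2a)) = 1.5381. Differentiate with the product rule, d/dx e^(−ax²) = −2ax·e^(−ax²).
State is unnormalized: ∫|φ|² dx = 0.57909, and ∫φ*·(−ħ²/2m · φ'') dx = 0.63105, so ⟨T⟩ = 0.63105 / 0.57909.
⟨T⟩ = 1.0897.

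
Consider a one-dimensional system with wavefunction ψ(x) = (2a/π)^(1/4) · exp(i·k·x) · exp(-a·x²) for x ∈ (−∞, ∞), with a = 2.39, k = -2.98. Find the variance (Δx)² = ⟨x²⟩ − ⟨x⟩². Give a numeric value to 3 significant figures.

Compute ⟨x⟩ and ⟨x²⟩ separately, then (Δx)² = ⟨x²⟩ − ⟨x⟩².
Gaussian moments: ∫x^(2j)·e^(−2ax²) dx = (2j−1)!!/(4a)^j · √(π/(2a)), odd powers integrate to 0; here √(π/(2a)) = 0.81070.
⟨x⟩ = 0.0000 and ⟨x²⟩ = 0.10460.
(Δx)² = 0.10460 − (0.0000)² = 0.10460.

0.105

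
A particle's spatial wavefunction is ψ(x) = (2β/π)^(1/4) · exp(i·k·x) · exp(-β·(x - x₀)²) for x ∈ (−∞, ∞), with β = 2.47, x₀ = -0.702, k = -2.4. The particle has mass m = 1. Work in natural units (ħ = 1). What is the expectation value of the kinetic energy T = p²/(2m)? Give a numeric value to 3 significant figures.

T = −(ħ²/2m) d²/dx², so ⟨T⟩ = −(ħ²/2m) ∫ ψ*·ψ'' dx; with m = 1.
Gaussian moments (u = x − x₀): ∫u^(2j)·e^(−2βu²) du = (2j−1)!!/(4β)^j · √(π/(2β)), odd powers integrate to 0; here √(π/(2β)) = 0.79746. Derivatives: ψ′ = (ik − 2βu)·ψ, ψ″ = ((ik − 2βu)² − 2β)·ψ; the odd-in-u pieces drop out.
⟨T⟩ = 4.1150.

4.12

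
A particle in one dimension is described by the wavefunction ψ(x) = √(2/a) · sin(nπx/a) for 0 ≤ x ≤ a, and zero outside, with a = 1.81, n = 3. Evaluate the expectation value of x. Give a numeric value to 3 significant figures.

0.905

⟨x⟩ = ∫ x·|ψ|² dx (integrals over the domain).
With sin²θ = (1 − cos2θ)/2 on 0 ≤ x ≤ a: ∫sin²(nπx/a) dx = a/2, ∫x·sin²(nπx/a) dx = a²/4, ∫x²·sin²(nπx/a) dx = a³·(1/6 − 1/(4n²π²)); higher powers xᵏ the same way, integrating xᵏ·cos(2nπx/a) by parts.
⟨x⟩ = 0.90500.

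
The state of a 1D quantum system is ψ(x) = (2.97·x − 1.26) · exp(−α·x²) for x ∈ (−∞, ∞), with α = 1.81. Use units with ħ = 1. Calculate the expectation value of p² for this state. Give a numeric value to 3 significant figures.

3.38

p² ψ = −ħ² d²ψ/dx²; ⟨p²⟩ = −ħ² ∫ ψ*·ψ'' dx / ∫|ψ|² dx.
Expand each integrand as polynomial × e^(−2αx²) and use ∫x^(2j)·e^(−2αx²) dx = (2j−1)!!/(4α)^j · √(π/(2α)), odd powers → 0; here √(π/(2α)) = 0.93158. Differentiate with the product rule, d/dx e^(−αx²) = −2αx·e^(−αx²).
State is unnormalized: ∫|ψ|² dx = 2.6140, and ∫ψ*·(−ħ² ψ'') dx = 8.8400, so ⟨p²⟩ = 8.8400 / 2.6140.
⟨p²⟩ = 3.3818.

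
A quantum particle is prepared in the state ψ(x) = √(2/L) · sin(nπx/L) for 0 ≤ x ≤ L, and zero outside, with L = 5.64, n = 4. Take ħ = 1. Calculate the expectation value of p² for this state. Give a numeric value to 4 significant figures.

p² ψ = −ħ² d²ψ/dx²; ⟨p²⟩ = −ħ² ∫ ψ*·ψ'' dx.
d/dx sin(nπx/L) = (nπ/L)·cos(nπx/L) and d²/dx² sin(nπx/L) = −(nπ/L)²·sin(nπx/L); on 0 ≤ x ≤ L, ∫sin²(nπx/L) dx = L/2 and ∫sin(nπx/L)·cos(nπx/L) dx = 0.
⟨p²⟩ = 4.9643.

4.964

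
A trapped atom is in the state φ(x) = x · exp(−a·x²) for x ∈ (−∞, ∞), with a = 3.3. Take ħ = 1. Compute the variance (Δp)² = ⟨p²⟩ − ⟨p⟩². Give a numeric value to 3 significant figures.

9.90

Compute ⟨p⟩ and ⟨p²⟩ separately; (Δp)² = ⟨p²⟩ − ⟨p⟩².
Expand each integrand as polynomial × e^(−2ax²) and use ∫x^(2j)·e^(−2ax²) dx = (2j−1)!!/(4a)^j · √(π/(2a)), odd powers → 0; here √(π/(2a)) = 0.68993. Differentiate with the product rule, d/dx e^(−ax²) = −2ax·e^(−ax²).
Normalization: ∫|φ|² dx = 0.052267.
⟨p⟩ = 0.0000 and ⟨p²⟩ = 9.9000.
(Δp)² = 9.9000 − (0.0000)² = 9.9000.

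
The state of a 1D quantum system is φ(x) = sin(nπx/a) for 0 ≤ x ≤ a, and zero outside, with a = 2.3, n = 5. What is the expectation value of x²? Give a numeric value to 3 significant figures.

⟨x²⟩ = ∫ x²·|φ|² dx / ∫|φ|² dx (integrals over the domain).
With sin²θ = (1 − cos2θ)/2 on 0 ≤ x ≤ a: ∫sin²(nπx/a) dx = a/2, ∫x·sin²(nπx/a) dx = a²/4, ∫x²·sin²(nπx/a) dx = a³·(1/6 − 1/(4n²π²)); higher powers xᵏ the same way, integrating xᵏ·cos(2nπx/a) by parts.
State is unnormalized: ∫|φ|² dx = 1.1500, and ∫φ*·x²·φ dx = 2.0155, so ⟨x²⟩ = 2.0155 / 1.1500.
⟨x²⟩ = 1.7526.

1.75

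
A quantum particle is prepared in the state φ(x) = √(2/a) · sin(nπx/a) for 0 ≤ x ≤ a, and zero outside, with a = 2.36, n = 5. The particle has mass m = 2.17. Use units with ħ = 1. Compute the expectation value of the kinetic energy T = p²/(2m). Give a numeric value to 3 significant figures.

10.2

T = −(ħ²/2m) d²/dx², so ⟨T⟩ = −(ħ²/2m) ∫ φ*·φ'' dx; with m = 2.17.
d/dx sin(nπx/a) = (nπ/a)·cos(nπx/a) and d²/dx² sin(nπx/a) = −(nπ/a)²·sin(nπx/a); on 0 ≤ x ≤ a, ∫sin²(nπx/a) dx = a/2 and ∫sin(nπx/a)·cos(nπx/a) dx = 0.
⟨T⟩ = 10.208.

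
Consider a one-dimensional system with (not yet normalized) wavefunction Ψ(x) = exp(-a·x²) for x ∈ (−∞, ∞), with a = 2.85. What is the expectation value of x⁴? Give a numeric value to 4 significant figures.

0.02308

⟨x⁴⟩ = ∫ x⁴·|Ψ|² dx / ∫|Ψ|² dx (integrals over the domain).
Gaussian moments: ∫x^(2j)·e^(−2ax²) dx = (2j−1)!!/(4a)^j · √(π/(2a)), odd powers integrate to 0; here √(π/(2a)) = 0.74240.
State is unnormalized: ∫|Ψ|² dx = 0.74240, and ∫Ψ*·x⁴·Ψ dx = 0.017138, so ⟨x⁴⟩ = 0.017138 / 0.74240.
⟨x⁴⟩ = 0.023084.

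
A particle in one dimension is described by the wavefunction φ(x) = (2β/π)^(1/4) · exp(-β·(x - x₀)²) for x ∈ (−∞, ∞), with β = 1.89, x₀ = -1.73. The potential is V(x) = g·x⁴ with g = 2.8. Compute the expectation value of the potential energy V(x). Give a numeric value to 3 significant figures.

31.9

⟨V⟩ = ∫ V(x)·|φ|² dx.
Gaussian moments (u = x − x₀): ∫u^(2j)·e^(−2βu²) du = (2j−1)!!/(4β)^j · √(π/(2β)), odd powers integrate to 0; here √(π/(2β)) = 0.91165.
⟨V⟩ = 31.879.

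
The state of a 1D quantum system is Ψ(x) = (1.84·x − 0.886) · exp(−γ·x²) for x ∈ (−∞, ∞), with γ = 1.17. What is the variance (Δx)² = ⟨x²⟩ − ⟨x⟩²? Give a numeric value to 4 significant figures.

Compute ⟨x⟩ and ⟨x²⟩ separately, then (Δx)² = ⟨x²⟩ − ⟨x⟩².
Expand each integrand as polynomial × e^(−2γx²) and use ∫x^(2j)·e^(−2γx²) dx = (2j−1)!!/(4γ)^j · √(π/(2γ)), odd powers → 0; here √(π/(2γ)) = 1.1587.
Normalization: ∫|Ψ|² dx = 1.7478.
⟨x⟩ = -0.46186 and ⟨x²⟩ = 0.41863.
(Δx)² = 0.41863 − (-0.46186)² = 0.20531.

0.2053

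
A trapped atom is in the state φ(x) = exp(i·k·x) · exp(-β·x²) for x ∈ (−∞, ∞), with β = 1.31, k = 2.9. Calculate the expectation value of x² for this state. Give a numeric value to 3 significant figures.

0.191

⟨x²⟩ = ∫ x²·|φ|² dx / ∫|φ|² dx (integrals over the domain).
Gaussian moments: ∫x^(2j)·e^(−2βx²) dx = (2j−1)!!/(4β)^j · √(π/(2β)), odd powers integrate to 0; here √(π/(2β)) = 1.0950.
State is unnormalized: ∫|φ|² dx = 1.0950, and ∫φ*·x²·φ dx = 0.20897, so ⟨x²⟩ = 0.20897 / 1.0950.
⟨x²⟩ = 0.19084.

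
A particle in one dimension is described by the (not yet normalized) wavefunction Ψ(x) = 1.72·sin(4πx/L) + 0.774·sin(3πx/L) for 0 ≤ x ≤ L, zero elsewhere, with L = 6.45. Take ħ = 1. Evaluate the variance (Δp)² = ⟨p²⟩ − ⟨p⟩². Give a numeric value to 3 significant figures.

3.52

Compute ⟨p⟩ and ⟨p²⟩ separately; (Δp)² = ⟨p²⟩ − ⟨p⟩².
d²/dx² sin(jπx/L) = −(jπ/L)²·sin(jπx/L); on 0 ≤ x ≤ L, ∫sin²(jπx/L) dx = L/2 and ∫sin(jπx/L)·sin(lπx/L) dx = 0 for j ≠ l, so only diagonal terms survive in ∫|Ψ|² and ∫Ψ·Ψ″; ∫Ψ·Ψ′ dx = [Ψ²/2] between the walls = 0.
Normalization: ∫|Ψ|² dx = 11.473.
⟨p⟩ = 0.0000 and ⟨p²⟩ = 3.5161.
(Δp)² = 3.5161 − (0.0000)² = 3.5161.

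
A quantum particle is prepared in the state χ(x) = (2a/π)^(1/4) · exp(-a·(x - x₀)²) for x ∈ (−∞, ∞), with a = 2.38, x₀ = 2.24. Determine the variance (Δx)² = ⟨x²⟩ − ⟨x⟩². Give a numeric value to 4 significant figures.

0.1050

Compute ⟨x⟩ and ⟨x²⟩ separately, then (Δx)² = ⟨x²⟩ − ⟨x⟩².
Gaussian moments (u = x − x₀): ∫u^(2j)·e^(−2au²) du = (2j−1)!!/(4a)^j · √(π/(2a)), odd powers integrate to 0; here √(π/(2a)) = 0.81240.
⟨x⟩ = 2.2400 and ⟨x²⟩ = 5.1226.
(Δx)² = 5.1226 − (2.2400)² = 0.10504.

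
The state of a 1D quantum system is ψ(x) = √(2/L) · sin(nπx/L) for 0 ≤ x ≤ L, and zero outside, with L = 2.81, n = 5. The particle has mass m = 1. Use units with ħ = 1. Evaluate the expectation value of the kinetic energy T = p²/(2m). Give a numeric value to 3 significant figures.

T = −(ħ²/2m) d²/dx², so ⟨T⟩ = −(ħ²/2m) ∫ ψ*·ψ'' dx; with m = 1.
d/dx sin(nπx/L) = (nπ/L)·cos(nπx/L) and d²/dx² sin(nπx/L) = −(nπ/L)²·sin(nπx/L); on 0 ≤ x ≤ L, ∫sin²(nπx/L) dx = L/2 and ∫sin(nπx/L)·cos(nπx/L) dx = 0.
⟨T⟩ = 15.624.

15.6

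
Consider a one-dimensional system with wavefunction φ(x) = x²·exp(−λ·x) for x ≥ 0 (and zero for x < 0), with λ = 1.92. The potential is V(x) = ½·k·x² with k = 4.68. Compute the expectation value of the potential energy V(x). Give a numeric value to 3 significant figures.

4.76

⟨V⟩ = ∫ V(x)·|φ|² dx / ∫|φ|² dx.
Every integrand reduces to terms xʲ·e^(−2λx) on [0, ∞); use ∫₀^∞ xʲ·e^(−2λx) dx = j!/(2λ)^(j+1).
State is unnormalized: ∫|φ|² dx = 0.028745, and ∫φ*·V(x)·φ dx = 0.13685, so ⟨V⟩ = 0.13685 / 0.028745.
⟨V⟩ = 4.7607.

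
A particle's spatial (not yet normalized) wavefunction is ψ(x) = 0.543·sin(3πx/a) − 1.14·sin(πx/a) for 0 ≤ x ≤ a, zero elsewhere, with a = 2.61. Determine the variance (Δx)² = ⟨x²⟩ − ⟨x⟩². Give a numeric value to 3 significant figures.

0.0783

Compute ⟨x⟩ and ⟨x²⟩ separately, then (Δx)² = ⟨x²⟩ − ⟨x⟩².
On 0 ≤ x ≤ a (j ≠ l): ∫sin²(jπx/a) dx = a/2, ∫sin(jπx/a)·sin(lπx/a) dx = 0; diagonal moments ∫x·sin²(jπx/a) dx = a²/4, ∫x²·sin²(jπx/a) dx = a³·(1/6 − 1/(4j²π²)); cross terms ∫x·sin(jπx/a)·sin(lπx/a) dx = 0 for j + l even and −4jla²/(π²(j² − l²)²) for j + l odd, ∫x²·sin(jπx/a)·sin(lπx/a) dx = (−1)^(j+l)·4jla³/(π²(j² − l²)²); higher powers the same way via product-to-sum and parts.
Normalization: ∫|ψ|² dx = 2.0808.
⟨x⟩ = 1.3050 and ⟨x²⟩ = 1.7813.
(Δx)² = 1.7813 − (1.3050)² = 0.078324.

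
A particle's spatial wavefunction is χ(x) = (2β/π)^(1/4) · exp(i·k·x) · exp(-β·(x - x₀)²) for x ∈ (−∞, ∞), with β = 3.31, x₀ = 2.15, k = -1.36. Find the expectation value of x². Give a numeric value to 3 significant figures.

⟨x²⟩ = ∫ x²·|χ|² dx (integrals over the domain).
Gaussian moments (u = x − x₀): ∫u^(2j)·e^(−2βu²) du = (2j−1)!!/(4β)^j · √(π/(2β)), odd powers integrate to 0; here √(π/(2β)) = 0.68888.
⟨x²⟩ = 4.6980.

4.70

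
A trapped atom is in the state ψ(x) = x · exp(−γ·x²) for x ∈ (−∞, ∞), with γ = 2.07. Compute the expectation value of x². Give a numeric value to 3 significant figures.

0.362

⟨x²⟩ = ∫ x²·|ψ|² dx / ∫|ψ|² dx (integrals over the domain).
Expand each integrand as polynomial × e^(−2γx²) and use ∫x^(2j)·e^(−2γx²) dx = (2j−1)!!/(4γ)^j · √(π/(2γ)), odd powers → 0; here √(π/(2γ)) = 0.87111.
State is unnormalized: ∫|ψ|² dx = 0.10521, and ∫ψ*·x²·ψ dx = 0.038118, so ⟨x²⟩ = 0.038118 / 0.10521.
⟨x²⟩ = 0.36232.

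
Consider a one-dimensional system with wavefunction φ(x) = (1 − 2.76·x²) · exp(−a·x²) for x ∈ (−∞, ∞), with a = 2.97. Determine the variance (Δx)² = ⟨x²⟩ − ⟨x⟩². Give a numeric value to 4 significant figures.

0.05018

Compute ⟨x⟩ and ⟨x²⟩ separately, then (Δx)² = ⟨x²⟩ − ⟨x⟩².
Expand each integrand as polynomial × e^(−2ax²) and use ∫x^(2j)·e^(−2ax²) dx = (2j−1)!!/(4a)^j · √(π/(2a)), odd powers → 0; here √(π/(2a)) = 0.72725.
Normalization: ∫|φ|² dx = 0.50709.
⟨x⟩ = 0.0000 and ⟨x²⟩ = 0.050180.
(Δx)² = 0.050180 − (0.0000)² = 0.050180.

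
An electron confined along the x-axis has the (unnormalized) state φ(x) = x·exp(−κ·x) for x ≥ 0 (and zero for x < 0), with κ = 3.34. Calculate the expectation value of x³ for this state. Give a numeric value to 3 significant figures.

⟨x³⟩ = ∫ x³·|φ|² dx / ∫|φ|² dx (integrals over the domain).
Every integrand reduces to terms xʲ·e^(−2κx) on [0, ∞); use ∫₀^∞ xʲ·e^(−2κx) dx = j!/(2κ)^(j+1).
State is unnormalized: ∫|φ|² dx = 0.0067097, and ∫φ*·x³·φ dx = 0.0013506, so ⟨x³⟩ = 0.0013506 / 0.0067097.
⟨x³⟩ = 0.20129.

0.201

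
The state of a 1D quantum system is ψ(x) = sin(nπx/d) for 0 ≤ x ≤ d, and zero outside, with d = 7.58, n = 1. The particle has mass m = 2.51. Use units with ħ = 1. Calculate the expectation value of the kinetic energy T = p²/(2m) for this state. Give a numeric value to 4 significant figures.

0.03422

T = −(ħ²/2m) d²/dx², so ⟨T⟩ = −(ħ²/2m) ∫ ψ*·ψ'' dx / ∫|ψ|² dx; with m = 2.51.
d/dx sin(nπx/d) = (nπ/d)·cos(nπx/d) and d²/dx² sin(nπx/d) = −(nπ/d)²·sin(nπx/d); on 0 ≤ x ≤ d, ∫sin²(nπx/d) dx = d/2 and ∫sin(nπx/d)·cos(nπx/d) dx = 0.
State is unnormalized: ∫|ψ|² dx = 3.7900, and ∫ψ*·(−ħ²/2m · ψ'') dx = 0.12969, so ⟨T⟩ = 0.12969 / 3.7900.
⟨T⟩ = 0.034218.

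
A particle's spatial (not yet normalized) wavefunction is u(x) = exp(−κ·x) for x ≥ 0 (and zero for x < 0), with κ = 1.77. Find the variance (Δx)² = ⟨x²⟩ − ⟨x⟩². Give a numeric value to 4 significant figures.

Compute ⟨x⟩ and ⟨x²⟩ separately, then (Δx)² = ⟨x²⟩ − ⟨x⟩².
Every integrand reduces to terms xʲ·e^(−2κx) on [0, ∞); use ∫₀^∞ xʲ·e^(−2κx) dx = j!/(2κ)^(j+1).
Normalization: ∫|u|² dx = 0.28249.
⟨x⟩ = 0.28249 and ⟨x²⟩ = 0.15960.
(Δx)² = 0.15960 − (0.28249)² = 0.079798.

0.07980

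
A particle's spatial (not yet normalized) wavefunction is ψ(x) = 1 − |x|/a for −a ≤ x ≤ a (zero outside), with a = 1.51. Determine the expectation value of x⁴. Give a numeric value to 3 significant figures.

⟨x⁴⟩ = ∫ x⁴·|ψ|² dx / ∫|ψ|² dx (integrals over the domain).
ψ is even, so ∫ over [−a, a] = 2∫₀ᵃ with ψ = 1 − x/a there: ∫₀ᵃ (1 − x/a)² dx = a/3, ∫₀ᵃ x²(1 − x/a)² dx = a³/30, ∫₀ᵃ x⁴(1 − x/a)² dx = a⁵/105.
State is unnormalized: ∫|ψ|² dx = 1.0067, and ∫ψ*·x⁴·ψ dx = 0.14953, so ⟨x⁴⟩ = 0.14953 / 1.0067.
⟨x⁴⟩ = 0.14854.

0.149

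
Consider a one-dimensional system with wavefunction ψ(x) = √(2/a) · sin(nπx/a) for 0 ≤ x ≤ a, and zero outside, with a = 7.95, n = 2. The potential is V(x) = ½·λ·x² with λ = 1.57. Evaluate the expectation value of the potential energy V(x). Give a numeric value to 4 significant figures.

⟨V⟩ = ∫ V(x)·|ψ|² dx.
With sin²θ = (1 − cos2θ)/2 on 0 ≤ x ≤ a: ∫sin²(nπx/a) dx = a/2, ∫x·sin²(nπx/a) dx = a²/4, ∫x²·sin²(nπx/a) dx = a³·(1/6 − 1/(4n²π²)); higher powers xᵏ the same way, integrating xᵏ·cos(2nπx/a) by parts.
⟨V⟩ = 15.910.

15.91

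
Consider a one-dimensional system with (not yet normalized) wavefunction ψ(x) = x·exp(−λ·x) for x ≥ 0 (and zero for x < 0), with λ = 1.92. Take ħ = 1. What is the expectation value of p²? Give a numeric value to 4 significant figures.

p² ψ = −ħ² d²ψ/dx²; ⟨p²⟩ = −ħ² ∫ ψ*·ψ'' dx / ∫|ψ|² dx.
Differentiate x·exp(−λ·x) with the product rule; every integrand then reduces to terms xʲ·e^(−2λx) on [0, ∞), with ∫₀^∞ xʲ·e^(−2λx) dx = j!/(2λ)^(j+1).
State is unnormalized: ∫|ψ|² dx = 0.035321, and ∫ψ*·(−ħ² ψ'') dx = 0.13021, so ⟨p²⟩ = 0.13021 / 0.035321.
⟨p²⟩ = 3.6864.

3.686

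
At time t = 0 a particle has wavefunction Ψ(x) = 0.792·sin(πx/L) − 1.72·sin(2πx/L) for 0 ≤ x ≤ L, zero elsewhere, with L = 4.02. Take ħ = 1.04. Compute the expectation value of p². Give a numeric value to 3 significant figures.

p² Ψ = −ħ² d²Ψ/dx²; ⟨p²⟩ = −ħ² ∫ Ψ*·Ψ'' dx / ∫|Ψ|² dx.
d²/dx² sin(jπx/L) = −(jπ/L)²·sin(jπx/L); on 0 ≤ x ≤ L, ∫sin²(jπx/L) dx = L/2 and ∫sin(jπx/L)·sin(lπx/L) dx = 0 for j ≠ l, so only diagonal terms survive in ∫|Ψ|² and ∫Ψ·Ψ″; ∫Ψ·Ψ′ dx = [Ψ²/2] between the walls = 0.
State is unnormalized: ∫|Ψ|² dx = 7.2072, and ∫Ψ*·(−ħ² Ψ'') dx = 16.545, so ⟨p²⟩ = 16.545 / 7.2072.
⟨p²⟩ = 2.2956.

2.30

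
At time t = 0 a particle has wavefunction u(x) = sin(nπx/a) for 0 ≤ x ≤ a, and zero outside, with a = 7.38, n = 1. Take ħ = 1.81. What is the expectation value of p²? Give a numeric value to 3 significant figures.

p² u = −ħ² d²u/dx²; ⟨p²⟩ = −ħ² ∫ u*·u'' dx / ∫|u|² dx.
d/dx sin(nπx/a) = (nπ/a)·cos(nπx/a) and d²/dx² sin(nπx/a) = −(nπ/a)²·sin(nπx/a); on 0 ≤ x ≤ a, ∫sin²(nπx/a) dx = a/2 and ∫sin(nπx/a)·cos(nπx/a) dx = 0.
State is unnormalized: ∫|u|² dx = 3.6900, and ∫u*·(−ħ² u'') dx = 2.1906, so ⟨p²⟩ = 2.1906 / 3.6900.
⟨p²⟩ = 0.59367.

0.594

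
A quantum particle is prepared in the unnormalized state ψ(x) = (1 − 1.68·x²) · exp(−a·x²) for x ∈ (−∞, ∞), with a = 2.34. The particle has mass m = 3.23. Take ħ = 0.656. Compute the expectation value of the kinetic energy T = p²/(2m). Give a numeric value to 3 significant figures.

T = −(ħ²/2m) d²/dx², so ⟨T⟩ = −(ħ²/2m) ∫ ψ*·ψ'' dx / ∫|ψ|² dx; with m = 3.23.
Expand each integrand as polynomial × e^(−2ax²) and use ∫x^(2j)·e^(−2ax²) dx = (2j−1)!!/(4a)^j · √(π/(2a)), odd powers → 0; here √(π/(2a)) = 0.81932. Differentiate with the product rule, d/dx e^(−ax²) = −2ax·e^(−ax²).
State is unnormalized: ∫|ψ|² dx = 0.60439, and ∫ψ*·(−ħ²/2m · ψ'') dx = 0.20236, so ⟨T⟩ = 0.20236 / 0.60439.
⟨T⟩ = 0.33482.

0.335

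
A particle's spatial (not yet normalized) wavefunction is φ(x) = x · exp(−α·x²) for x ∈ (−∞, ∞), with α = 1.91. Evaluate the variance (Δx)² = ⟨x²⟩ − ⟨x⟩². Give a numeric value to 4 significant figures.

Compute ⟨x⟩ and ⟨x²⟩ separately, then (Δx)² = ⟨x²⟩ − ⟨x⟩².
Expand each integrand as polynomial × e^(−2αx²) and use ∫x^(2j)·e^(−2αx²) dx = (2j−1)!!/(4α)^j · √(π/(2α)), odd powers → 0; here √(π/(2α)) = 0.90687.
Normalization: ∫|φ|² dx = 0.11870.
⟨x⟩ = 0.0000 and ⟨x²⟩ = 0.39267.
(Δx)² = 0.39267 − (0.0000)² = 0.39267.

0.3927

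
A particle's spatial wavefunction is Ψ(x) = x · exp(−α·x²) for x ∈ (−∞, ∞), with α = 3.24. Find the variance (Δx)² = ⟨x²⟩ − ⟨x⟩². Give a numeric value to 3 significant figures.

Compute ⟨x⟩ and ⟨x²⟩ separately, then (Δx)² = ⟨x²⟩ − ⟨x⟩².
Expand each integrand as polynomial × e^(−2αx²) and use ∫x^(2j)·e^(−2αx²) dx = (2j−1)!!/(4α)^j · √(π/(2α)), odd powers → 0; here √(π/(2α)) = 0.69629.
Normalization: ∫|Ψ|² dx = 0.053726.
⟨x⟩ = 0.0000 and ⟨x²⟩ = 0.23148.
(Δx)² = 0.23148 − (0.0000)² = 0.23148.

0.231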